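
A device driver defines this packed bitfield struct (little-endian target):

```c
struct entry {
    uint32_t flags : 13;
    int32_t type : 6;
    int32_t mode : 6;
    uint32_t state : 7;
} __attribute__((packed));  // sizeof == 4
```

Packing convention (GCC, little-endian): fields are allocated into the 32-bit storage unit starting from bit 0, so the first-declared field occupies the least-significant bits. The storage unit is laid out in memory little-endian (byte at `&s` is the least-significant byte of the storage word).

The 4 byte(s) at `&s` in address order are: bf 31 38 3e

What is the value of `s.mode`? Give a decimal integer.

[0]=0xbf [1]=0x31 [2]=0x38 [3]=0x3e (little-endian) → word 0x3e3831bf
flags:13 @ bit 0 → (0x3e3831bf>>0)&0x1fff = 0x11bf
type:6 @ bit 13 → (0x3e3831bf>>13)&0x3f = 0x1
mode:6 @ bit 19 → (0x3e3831bf>>19)&0x3f = 0x7  ←
state:7 @ bit 25 → (0x3e3831bf>>25)&0x7f = 0x1f
mode signed 6b, MSB=0: value = 7

7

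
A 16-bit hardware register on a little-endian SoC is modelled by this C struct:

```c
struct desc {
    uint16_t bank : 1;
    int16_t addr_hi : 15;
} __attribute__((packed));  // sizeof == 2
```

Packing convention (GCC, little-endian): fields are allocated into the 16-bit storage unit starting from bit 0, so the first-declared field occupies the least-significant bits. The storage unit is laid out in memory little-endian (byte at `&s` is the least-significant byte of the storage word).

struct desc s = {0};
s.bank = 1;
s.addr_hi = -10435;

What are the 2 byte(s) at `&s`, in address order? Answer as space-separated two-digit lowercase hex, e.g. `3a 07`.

bank:1 = 1 → 0x1 << 0 → word 0x0001
addr_hi:15 = -10435 → 0x573d << 1 → word 0xae7b
word = 0xae7b → little-endian bytes:
  [0]=0x7b  [1]=0xae

7b ae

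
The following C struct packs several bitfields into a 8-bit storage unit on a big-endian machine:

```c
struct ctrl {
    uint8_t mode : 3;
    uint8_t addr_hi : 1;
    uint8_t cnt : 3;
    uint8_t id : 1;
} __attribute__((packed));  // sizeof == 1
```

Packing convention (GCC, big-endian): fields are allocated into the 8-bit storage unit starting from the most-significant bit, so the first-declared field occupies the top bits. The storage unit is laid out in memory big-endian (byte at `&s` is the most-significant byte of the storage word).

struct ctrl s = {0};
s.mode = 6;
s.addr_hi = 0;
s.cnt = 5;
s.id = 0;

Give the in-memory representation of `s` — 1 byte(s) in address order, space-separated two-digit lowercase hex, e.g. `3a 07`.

mode:3 = 6 → 0x6 << 5 → word 0xc0
addr_hi:1 = 0 → 0x0 << 4 → word 0xc0
cnt:3 = 5 → 0x5 << 1 → word 0xca
id:1 = 0 → 0x0 << 0 → word 0xca
word = 0xca → big-endian bytes:
  [0]=0xca

ca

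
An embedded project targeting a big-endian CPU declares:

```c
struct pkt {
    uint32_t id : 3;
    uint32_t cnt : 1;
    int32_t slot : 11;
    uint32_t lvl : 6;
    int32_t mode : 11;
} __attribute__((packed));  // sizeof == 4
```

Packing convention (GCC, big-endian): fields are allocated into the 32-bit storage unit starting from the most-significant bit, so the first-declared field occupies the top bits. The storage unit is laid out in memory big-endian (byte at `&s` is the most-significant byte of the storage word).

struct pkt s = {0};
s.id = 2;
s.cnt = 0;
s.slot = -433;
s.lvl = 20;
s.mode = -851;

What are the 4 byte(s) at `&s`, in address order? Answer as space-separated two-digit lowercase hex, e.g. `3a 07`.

4c 9e a4 ad

id:3 = 2 → 0x2 << 29 → word 0x40000000
cnt:1 = 0 → 0x0 << 28 → word 0x40000000
slot:11 = -433 → 0x64f << 17 → word 0x4c9e0000
lvl:6 = 20 → 0x14 << 11 → word 0x4c9ea000
mode:11 = -851 → 0x4ad << 0 → word 0x4c9ea4ad
word = 0x4c9ea4ad → big-endian bytes:
  [0]=0x4c  [1]=0x9e  [2]=0xa4  [3]=0xad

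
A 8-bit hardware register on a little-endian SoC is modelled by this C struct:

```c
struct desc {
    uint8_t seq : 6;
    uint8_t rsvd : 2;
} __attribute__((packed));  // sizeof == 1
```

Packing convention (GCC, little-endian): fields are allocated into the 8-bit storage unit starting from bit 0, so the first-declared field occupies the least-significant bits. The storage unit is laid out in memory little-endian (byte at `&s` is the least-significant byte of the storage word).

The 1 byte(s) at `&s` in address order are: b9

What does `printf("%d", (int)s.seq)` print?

57

[0]=0xb9 (little-endian) → word 0xb9
seq [0+:6] = (word>>0) & 0x3f = 57  ←
rsvd [6+:2] = (word>>6) & 0x3 = 2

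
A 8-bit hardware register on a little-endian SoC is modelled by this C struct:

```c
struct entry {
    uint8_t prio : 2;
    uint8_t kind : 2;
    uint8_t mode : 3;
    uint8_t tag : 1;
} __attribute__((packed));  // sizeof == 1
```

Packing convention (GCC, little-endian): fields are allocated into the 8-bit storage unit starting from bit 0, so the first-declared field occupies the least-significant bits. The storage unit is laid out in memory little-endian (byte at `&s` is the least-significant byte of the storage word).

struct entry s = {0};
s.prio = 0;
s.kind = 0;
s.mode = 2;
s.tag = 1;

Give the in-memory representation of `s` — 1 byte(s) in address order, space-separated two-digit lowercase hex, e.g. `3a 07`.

[0+:2] prio=0 & 0x3 = 0x0; word=0x00
[2+:2] kind=0 & 0x3 = 0x0; word=0x00
[4+:3] mode=2 & 0x7 = 0x2; word=0x20
[7+:1] tag=1 & 0x1 = 0x1; word=0xa0
word = 0xa0 → little-endian bytes:
  [0]=0xa0

a0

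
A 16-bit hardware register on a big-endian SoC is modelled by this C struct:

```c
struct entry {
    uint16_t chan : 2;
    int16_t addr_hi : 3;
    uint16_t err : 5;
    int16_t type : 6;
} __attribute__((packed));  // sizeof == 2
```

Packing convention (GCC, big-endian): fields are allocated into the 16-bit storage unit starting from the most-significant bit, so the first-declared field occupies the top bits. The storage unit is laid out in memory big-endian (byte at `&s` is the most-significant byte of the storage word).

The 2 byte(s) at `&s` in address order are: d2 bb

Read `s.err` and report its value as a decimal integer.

[0]=0xd2 [1]=0xbb (big-endian) → word 0xd2bb
chan:2 @ bit 14 → (0xd2bb>>14)&0x3 = 0x3
addr_hi:3 @ bit 11 → (0xd2bb>>11)&0x7 = 0x2
err:5 @ bit 6 → (0xd2bb>>6)&0x1f = 0xa  ←
type:6 @ bit 0 → (0xd2bb>>0)&0x3f = 0x3b

10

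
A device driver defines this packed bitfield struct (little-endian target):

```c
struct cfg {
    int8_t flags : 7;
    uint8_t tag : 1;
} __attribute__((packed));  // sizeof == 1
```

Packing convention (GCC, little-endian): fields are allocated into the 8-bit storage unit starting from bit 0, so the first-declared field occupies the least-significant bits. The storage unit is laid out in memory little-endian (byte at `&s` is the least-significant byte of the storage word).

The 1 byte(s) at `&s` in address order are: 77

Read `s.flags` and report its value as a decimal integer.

[0]=0x77 (little-endian) → word 0x77
flags [0+:7] = (word>>0) & 0x7f = 119  ←
tag [7+:1] = (word>>7) & 0x1 = 0
flags signed 7b, MSB=1: 119 - 128 = -9

-9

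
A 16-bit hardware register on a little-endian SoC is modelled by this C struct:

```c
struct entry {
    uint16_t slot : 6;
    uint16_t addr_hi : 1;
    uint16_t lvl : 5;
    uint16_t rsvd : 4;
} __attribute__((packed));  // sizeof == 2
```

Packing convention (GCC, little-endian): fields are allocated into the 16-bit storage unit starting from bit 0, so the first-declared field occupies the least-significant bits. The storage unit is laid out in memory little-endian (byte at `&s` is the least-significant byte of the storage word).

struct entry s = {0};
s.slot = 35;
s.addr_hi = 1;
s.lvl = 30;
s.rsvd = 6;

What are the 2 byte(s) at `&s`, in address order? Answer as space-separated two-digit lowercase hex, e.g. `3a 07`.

63 6f

slot (6b) val=35 bits=0x23 at bit 0: 0x0023
addr_hi (1b) val=1 bits=0x1 at bit 6: 0x0063
lvl (5b) val=30 bits=0x1e at bit 7: 0x0f63
rsvd (4b) val=6 bits=0x6 at bit 12: 0x6f63
word = 0x6f63 → little-endian bytes:
  [0]=0x63  [1]=0x6f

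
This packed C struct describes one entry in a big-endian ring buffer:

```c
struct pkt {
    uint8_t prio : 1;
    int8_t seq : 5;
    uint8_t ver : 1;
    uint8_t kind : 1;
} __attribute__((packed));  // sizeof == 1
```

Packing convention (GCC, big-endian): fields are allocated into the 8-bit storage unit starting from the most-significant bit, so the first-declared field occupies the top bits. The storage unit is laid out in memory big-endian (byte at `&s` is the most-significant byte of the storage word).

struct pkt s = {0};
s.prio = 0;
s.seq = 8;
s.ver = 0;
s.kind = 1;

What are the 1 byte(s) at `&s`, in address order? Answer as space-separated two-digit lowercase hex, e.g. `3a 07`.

prio (1b) val=0 bits=0x0 at bit 7: 0x00
seq (5b) val=8 bits=0x8 at bit 2: 0x20
ver (1b) val=0 bits=0x0 at bit 1: 0x20
kind (1b) val=1 bits=0x1 at bit 0: 0x21
word = 0x21 → big-endian bytes:
  [0]=0x21

21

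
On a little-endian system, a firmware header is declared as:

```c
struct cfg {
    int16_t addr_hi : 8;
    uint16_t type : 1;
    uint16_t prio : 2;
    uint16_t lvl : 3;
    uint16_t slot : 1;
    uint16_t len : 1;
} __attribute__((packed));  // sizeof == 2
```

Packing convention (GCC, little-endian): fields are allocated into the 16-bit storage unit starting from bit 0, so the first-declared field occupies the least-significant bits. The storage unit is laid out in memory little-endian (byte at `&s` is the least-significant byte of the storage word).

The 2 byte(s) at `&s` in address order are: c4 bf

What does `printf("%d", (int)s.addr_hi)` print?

[0]=0xc4 [1]=0xbf (little-endian) → word 0xbfc4
addr_hi:8 @ bit 0 → (0xbfc4>>0)&0xff = 0xc4  ←
type:1 @ bit 8 → (0xbfc4>>8)&0x1 = 0x1
prio:2 @ bit 9 → (0xbfc4>>9)&0x3 = 0x3
lvl:3 @ bit 11 → (0xbfc4>>11)&0x7 = 0x7
slot:1 @ bit 14 → (0xbfc4>>14)&0x1 = 0x0
len:1 @ bit 15 → (0xbfc4>>15)&0x1 = 0x1
addr_hi signed 8b, MSB=1: 196 - 256 = -60

-60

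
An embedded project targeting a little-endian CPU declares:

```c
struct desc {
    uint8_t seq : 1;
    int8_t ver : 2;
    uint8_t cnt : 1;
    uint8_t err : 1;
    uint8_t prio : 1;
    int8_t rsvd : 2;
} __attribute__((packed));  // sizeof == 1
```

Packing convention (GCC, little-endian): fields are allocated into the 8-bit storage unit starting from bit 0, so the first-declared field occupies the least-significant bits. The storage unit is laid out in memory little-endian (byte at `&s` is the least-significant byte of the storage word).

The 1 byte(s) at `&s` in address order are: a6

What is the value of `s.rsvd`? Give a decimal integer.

[0]=0xa6 (little-endian) → word 0xa6
seq:1 @ bit 0 → (0xa6>>0)&0x1 = 0x0
ver:2 @ bit 1 → (0xa6>>1)&0x3 = 0x3
cnt:1 @ bit 3 → (0xa6>>3)&0x1 = 0x0
err:1 @ bit 4 → (0xa6>>4)&0x1 = 0x0
prio:1 @ bit 5 → (0xa6>>5)&0x1 = 0x1
rsvd:2 @ bit 6 → (0xa6>>6)&0x3 = 0x2  ←
rsvd signed 2b, MSB=1: 2 - 4 = -2

-2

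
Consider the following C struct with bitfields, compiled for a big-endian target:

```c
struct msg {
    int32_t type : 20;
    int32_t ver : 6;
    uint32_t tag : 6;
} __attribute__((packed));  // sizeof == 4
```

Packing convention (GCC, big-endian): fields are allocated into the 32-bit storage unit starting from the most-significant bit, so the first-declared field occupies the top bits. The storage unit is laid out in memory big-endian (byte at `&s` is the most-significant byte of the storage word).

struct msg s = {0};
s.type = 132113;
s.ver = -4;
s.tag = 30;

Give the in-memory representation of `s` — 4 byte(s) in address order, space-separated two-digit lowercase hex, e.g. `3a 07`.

type:20 = 132113 → 0x20411 << 12 → word 0x20411000
ver:6 = -4 → 0x3c << 6 → word 0x20411f00
tag:6 = 30 → 0x1e << 0 → word 0x20411f1e
word = 0x20411f1e → big-endian bytes:
  [0]=0x20  [1]=0x41  [2]=0x1f  [3]=0x1e

20 41 1f 1e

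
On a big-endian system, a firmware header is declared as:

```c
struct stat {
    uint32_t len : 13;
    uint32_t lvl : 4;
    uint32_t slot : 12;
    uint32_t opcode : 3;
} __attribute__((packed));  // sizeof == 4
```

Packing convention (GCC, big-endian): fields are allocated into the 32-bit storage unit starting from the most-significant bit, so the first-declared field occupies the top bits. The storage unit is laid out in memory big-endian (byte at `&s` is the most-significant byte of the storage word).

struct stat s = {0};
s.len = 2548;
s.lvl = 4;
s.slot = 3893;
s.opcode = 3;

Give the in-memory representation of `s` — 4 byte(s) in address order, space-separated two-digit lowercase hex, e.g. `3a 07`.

4f a2 79 ab

[19+:13] len=2548 & 0x1fff = 0x9f4; word=0x4fa00000
[15+:4] lvl=4 & 0xf = 0x4; word=0x4fa20000
[3+:12] slot=3893 & 0xfff = 0xf35; word=0x4fa279a8
[0+:3] opcode=3 & 0x7 = 0x3; word=0x4fa279ab
word = 0x4fa279ab → big-endian bytes:
  [0]=0x4f  [1]=0xa2  [2]=0x79  [3]=0xab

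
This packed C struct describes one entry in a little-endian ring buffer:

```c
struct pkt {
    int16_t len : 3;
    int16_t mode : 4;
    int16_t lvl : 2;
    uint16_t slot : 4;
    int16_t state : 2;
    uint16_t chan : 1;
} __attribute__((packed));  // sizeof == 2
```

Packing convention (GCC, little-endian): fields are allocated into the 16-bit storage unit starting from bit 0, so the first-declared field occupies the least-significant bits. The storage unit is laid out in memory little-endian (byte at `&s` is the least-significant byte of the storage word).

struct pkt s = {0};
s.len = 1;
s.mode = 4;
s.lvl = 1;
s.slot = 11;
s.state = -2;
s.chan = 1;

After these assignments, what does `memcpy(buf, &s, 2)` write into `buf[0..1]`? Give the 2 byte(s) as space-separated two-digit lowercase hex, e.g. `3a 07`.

len (3b) val=1 bits=0x1 at bit 0: 0x0001
mode (4b) val=4 bits=0x4 at bit 3: 0x0021
lvl (2b) val=1 bits=0x1 at bit 7: 0x00a1
slot (4b) val=11 bits=0xb at bit 9: 0x16a1
state (2b) val=-2 bits=0x2 at bit 13: 0x56a1
chan (1b) val=1 bits=0x1 at bit 15: 0xd6a1
word = 0xd6a1 → little-endian bytes:
  [0]=0xa1  [1]=0xd6

a1 d6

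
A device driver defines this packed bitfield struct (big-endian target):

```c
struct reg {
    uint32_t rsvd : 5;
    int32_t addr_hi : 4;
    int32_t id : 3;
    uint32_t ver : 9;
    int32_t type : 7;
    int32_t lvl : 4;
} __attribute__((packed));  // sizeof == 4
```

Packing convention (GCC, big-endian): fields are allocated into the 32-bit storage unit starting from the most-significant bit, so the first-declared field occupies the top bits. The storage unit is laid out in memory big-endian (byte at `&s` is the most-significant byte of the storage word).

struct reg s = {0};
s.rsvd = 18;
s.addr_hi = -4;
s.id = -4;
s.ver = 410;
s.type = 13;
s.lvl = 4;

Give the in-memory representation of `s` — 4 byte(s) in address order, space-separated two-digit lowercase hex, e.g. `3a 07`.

rsvd:5 = 18 → 0x12 << 27 → word 0x90000000
addr_hi:4 = -4 → 0xc << 23 → word 0x96000000
id:3 = -4 → 0x4 << 20 → word 0x96400000
ver:9 = 410 → 0x19a << 11 → word 0x964cd000
type:7 = 13 → 0xd << 4 → word 0x964cd0d0
lvl:4 = 4 → 0x4 << 0 → word 0x964cd0d4
word = 0x964cd0d4 → big-endian bytes:
  [0]=0x96  [1]=0x4c  [2]=0xd0  [3]=0xd4

96 4c d0 d4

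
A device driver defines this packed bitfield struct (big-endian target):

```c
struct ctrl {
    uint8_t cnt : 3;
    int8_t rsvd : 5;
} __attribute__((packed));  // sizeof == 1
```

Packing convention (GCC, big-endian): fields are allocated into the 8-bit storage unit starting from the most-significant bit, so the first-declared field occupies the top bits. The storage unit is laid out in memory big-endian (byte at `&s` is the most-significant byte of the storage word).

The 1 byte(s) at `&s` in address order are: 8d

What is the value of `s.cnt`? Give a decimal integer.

4

[0]=0x8d (big-endian) → word 0x8d
cnt:3 @ bit 5 → (0x8d>>5)&0x7 = 0x4  ←
rsvd:5 @ bit 0 → (0x8d>>0)&0x1f = 0xd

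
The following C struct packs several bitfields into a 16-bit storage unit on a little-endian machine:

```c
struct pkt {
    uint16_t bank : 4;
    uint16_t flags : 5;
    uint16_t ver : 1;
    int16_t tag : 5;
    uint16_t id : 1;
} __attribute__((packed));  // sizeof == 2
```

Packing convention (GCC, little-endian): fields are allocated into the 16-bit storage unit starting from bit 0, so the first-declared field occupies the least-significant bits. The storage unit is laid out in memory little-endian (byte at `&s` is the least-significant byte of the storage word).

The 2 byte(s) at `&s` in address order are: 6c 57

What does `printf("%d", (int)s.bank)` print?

[0]=0x6c [1]=0x57 (little-endian) → word 0x576c
bank:4 @ bit 0 → (0x576c>>0)&0xf = 0xc  ←
flags:5 @ bit 4 → (0x576c>>4)&0x1f = 0x16
ver:1 @ bit 9 → (0x576c>>9)&0x1 = 0x1
tag:5 @ bit 10 → (0x576c>>10)&0x1f = 0x15
id:1 @ bit 15 → (0x576c>>15)&0x1 = 0x0

12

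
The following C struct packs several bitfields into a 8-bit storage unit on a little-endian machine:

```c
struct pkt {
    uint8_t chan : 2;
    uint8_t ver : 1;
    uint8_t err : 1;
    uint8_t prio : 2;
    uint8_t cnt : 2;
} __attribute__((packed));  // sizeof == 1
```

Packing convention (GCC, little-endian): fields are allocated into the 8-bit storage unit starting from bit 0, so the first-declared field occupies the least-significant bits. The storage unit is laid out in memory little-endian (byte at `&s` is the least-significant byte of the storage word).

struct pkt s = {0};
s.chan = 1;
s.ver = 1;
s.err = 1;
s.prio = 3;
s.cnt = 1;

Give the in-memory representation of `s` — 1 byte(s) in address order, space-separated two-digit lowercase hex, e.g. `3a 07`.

chan (2b) val=1 bits=0x1 at bit 0: 0x01
ver (1b) val=1 bits=0x1 at bit 2: 0x05
err (1b) val=1 bits=0x1 at bit 3: 0x0d
prio (2b) val=3 bits=0x3 at bit 4: 0x3d
cnt (2b) val=1 bits=0x1 at bit 6: 0x7d
word = 0x7d → little-endian bytes:
  [0]=0x7d

7d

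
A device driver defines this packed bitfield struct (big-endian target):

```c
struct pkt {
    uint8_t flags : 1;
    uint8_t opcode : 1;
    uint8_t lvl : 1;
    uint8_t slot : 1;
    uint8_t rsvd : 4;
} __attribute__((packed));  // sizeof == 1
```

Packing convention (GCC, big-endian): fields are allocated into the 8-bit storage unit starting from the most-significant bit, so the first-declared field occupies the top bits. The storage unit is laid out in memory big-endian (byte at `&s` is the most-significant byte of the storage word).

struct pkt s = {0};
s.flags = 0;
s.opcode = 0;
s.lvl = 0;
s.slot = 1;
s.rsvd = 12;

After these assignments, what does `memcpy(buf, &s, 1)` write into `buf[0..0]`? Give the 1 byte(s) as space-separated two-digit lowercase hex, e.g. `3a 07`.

[7+:1] flags=0 & 0x1 = 0x0; word=0x00
[6+:1] opcode=0 & 0x1 = 0x0; word=0x00
[5+:1] lvl=0 & 0x1 = 0x0; word=0x00
[4+:1] slot=1 & 0x1 = 0x1; word=0x10
[0+:4] rsvd=12 & 0xf = 0xc; word=0x1c
word = 0x1c → big-endian bytes:
  [0]=0x1c

1c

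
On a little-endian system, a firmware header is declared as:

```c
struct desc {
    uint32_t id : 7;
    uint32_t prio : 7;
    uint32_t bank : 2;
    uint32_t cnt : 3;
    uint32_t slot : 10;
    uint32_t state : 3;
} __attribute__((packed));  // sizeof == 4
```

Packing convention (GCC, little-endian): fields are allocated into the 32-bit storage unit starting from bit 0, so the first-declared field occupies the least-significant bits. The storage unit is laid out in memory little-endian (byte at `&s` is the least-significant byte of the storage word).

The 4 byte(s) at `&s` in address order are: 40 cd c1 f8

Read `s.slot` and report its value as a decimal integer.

792

[0]=0x40 [1]=0xcd [2]=0xc1 [3]=0xf8 (little-endian) → word 0xf8c1cd40
id:7 @ bit 0 → (0xf8c1cd40>>0)&0x7f = 0x40
prio:7 @ bit 7 → (0xf8c1cd40>>7)&0x7f = 0x1a
bank:2 @ bit 14 → (0xf8c1cd40>>14)&0x3 = 0x3
cnt:3 @ bit 16 → (0xf8c1cd40>>16)&0x7 = 0x1
slot:10 @ bit 19 → (0xf8c1cd40>>19)&0x3ff = 0x318  ←
state:3 @ bit 29 → (0xf8c1cd40>>29)&0x7 = 0x7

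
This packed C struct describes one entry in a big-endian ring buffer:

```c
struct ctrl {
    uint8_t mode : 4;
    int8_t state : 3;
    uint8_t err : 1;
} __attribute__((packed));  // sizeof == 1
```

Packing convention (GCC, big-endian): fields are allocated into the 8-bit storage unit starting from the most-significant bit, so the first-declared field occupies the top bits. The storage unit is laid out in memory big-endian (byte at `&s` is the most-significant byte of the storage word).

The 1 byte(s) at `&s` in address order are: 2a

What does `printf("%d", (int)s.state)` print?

[0]=0x2a (big-endian) → word 0x2a
mode:4 @ bit 4 → (0x2a>>4)&0xf = 0x2
state:3 @ bit 1 → (0x2a>>1)&0x7 = 0x5  ←
err:1 @ bit 0 → (0x2a>>0)&0x1 = 0x0
state signed 3b, MSB=1: 5 - 8 = -3

-3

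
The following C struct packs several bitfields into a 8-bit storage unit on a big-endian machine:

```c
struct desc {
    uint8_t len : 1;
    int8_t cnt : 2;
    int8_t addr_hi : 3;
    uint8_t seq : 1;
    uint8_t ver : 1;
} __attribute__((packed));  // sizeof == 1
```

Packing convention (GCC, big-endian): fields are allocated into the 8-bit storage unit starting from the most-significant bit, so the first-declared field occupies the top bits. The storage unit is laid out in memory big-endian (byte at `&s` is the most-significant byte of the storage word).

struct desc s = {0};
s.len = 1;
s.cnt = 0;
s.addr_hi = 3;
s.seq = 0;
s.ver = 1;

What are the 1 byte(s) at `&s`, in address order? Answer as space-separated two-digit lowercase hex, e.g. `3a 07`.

len:1 = 1 → 0x1 << 7 → word 0x80
cnt:2 = 0 → 0x0 << 5 → word 0x80
addr_hi:3 = 3 → 0x3 << 2 → word 0x8c
seq:1 = 0 → 0x0 << 1 → word 0x8c
ver:1 = 1 → 0x1 << 0 → word 0x8d
word = 0x8d → big-endian bytes:
  [0]=0x8d

8d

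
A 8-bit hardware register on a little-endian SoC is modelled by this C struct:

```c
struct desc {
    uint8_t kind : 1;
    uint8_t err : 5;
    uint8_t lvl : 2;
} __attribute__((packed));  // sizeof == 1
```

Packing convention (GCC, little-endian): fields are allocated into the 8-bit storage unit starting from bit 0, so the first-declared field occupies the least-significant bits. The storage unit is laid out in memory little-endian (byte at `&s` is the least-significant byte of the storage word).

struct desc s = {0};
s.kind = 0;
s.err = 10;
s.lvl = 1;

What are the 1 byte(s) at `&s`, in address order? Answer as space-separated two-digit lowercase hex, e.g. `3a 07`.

54

kind:1 = 0 → 0x0 << 0 → word 0x00
err:5 = 10 → 0xa << 1 → word 0x14
lvl:2 = 1 → 0x1 << 6 → word 0x54
word = 0x54 → little-endian bytes:
  [0]=0x54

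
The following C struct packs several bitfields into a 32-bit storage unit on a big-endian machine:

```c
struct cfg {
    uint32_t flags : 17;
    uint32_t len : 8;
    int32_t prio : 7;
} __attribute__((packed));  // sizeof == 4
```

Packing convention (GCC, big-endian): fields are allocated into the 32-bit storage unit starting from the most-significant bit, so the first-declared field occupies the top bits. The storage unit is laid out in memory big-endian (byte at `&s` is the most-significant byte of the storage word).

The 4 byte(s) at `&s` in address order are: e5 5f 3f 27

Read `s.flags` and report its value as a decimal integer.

117438

[0]=0xe5 [1]=0x5f [2]=0x3f [3]=0x27 (big-endian) → word 0xe55f3f27
flags:17 @ bit 15 → (0xe55f3f27>>15)&0x1ffff = 0x1cabe  ←
len:8 @ bit 7 → (0xe55f3f27>>7)&0xff = 0x7e
prio:7 @ bit 0 → (0xe55f3f27>>0)&0x7f = 0x27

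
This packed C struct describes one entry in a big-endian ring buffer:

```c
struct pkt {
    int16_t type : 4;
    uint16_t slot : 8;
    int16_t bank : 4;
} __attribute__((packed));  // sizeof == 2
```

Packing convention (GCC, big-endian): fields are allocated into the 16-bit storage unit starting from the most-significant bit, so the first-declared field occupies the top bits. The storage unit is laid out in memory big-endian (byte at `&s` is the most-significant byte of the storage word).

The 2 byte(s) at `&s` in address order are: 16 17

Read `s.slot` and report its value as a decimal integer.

[0]=0x16 [1]=0x17 (big-endian) → word 0x1617
type:4 @ bit 12 → (0x1617>>12)&0xf = 0x1
slot:8 @ bit 4 → (0x1617>>4)&0xff = 0x61  ←
bank:4 @ bit 0 → (0x1617>>0)&0xf = 0x7

97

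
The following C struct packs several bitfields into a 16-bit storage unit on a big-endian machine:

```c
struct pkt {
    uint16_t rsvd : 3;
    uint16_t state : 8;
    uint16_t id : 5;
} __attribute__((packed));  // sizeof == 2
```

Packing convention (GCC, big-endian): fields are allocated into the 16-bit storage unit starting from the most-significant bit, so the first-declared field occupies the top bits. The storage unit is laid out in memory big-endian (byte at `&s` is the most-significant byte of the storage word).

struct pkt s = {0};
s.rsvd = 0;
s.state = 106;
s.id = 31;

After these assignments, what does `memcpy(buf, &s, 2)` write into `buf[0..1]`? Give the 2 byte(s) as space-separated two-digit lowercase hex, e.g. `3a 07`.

0d 5f

rsvd (3b) val=0 bits=0x0 at bit 13: 0x0000
state (8b) val=106 bits=0x6a at bit 5: 0x0d40
id (5b) val=31 bits=0x1f at bit 0: 0x0d5f
word = 0x0d5f → big-endian bytes:
  [0]=0x0d  [1]=0x5f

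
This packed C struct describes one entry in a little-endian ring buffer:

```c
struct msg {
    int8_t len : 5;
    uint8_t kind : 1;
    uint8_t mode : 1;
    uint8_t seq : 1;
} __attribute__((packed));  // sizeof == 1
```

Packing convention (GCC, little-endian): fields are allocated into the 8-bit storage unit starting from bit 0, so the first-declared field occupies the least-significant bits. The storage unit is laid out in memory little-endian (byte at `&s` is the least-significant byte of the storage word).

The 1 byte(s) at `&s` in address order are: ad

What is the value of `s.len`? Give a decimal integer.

[0]=0xad (little-endian) → word 0xad
len:5 @ bit 0 → (0xad>>0)&0x1f = 0xd  ←
kind:1 @ bit 5 → (0xad>>5)&0x1 = 0x1
mode:1 @ bit 6 → (0xad>>6)&0x1 = 0x0
seq:1 @ bit 7 → (0xad>>7)&0x1 = 0x1
len signed 5b, MSB=0: value = 13

13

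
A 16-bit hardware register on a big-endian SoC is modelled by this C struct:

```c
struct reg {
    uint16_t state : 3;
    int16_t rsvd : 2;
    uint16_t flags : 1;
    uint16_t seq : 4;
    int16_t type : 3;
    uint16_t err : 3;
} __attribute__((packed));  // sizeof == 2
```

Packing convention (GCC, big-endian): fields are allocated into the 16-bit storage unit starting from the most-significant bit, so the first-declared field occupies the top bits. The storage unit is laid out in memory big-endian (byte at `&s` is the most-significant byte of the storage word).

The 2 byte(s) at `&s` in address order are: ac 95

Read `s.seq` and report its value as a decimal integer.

2

[0]=0xac [1]=0x95 (big-endian) → word 0xac95
state [13+:3] = (word>>13) & 0x7 = 5
rsvd [11+:2] = (word>>11) & 0x3 = 1
flags [10+:1] = (word>>10) & 0x1 = 1
seq [6+:4] = (word>>6) & 0xf = 2  ←
type [3+:3] = (word>>3) & 0x7 = 2
err [0+:3] = (word>>0) & 0x7 = 5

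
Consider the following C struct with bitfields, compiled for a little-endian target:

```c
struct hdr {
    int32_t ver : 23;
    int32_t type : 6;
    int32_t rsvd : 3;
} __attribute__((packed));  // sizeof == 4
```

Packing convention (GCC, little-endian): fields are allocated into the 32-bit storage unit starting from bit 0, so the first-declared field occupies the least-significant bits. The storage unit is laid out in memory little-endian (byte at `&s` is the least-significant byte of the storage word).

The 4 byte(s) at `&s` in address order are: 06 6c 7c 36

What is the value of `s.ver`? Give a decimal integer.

[0]=0x06 [1]=0x6c [2]=0x7c [3]=0x36 (little-endian) → word 0x367c6c06
ver:23 @ bit 0 → (0x367c6c06>>0)&0x7fffff = 0x7c6c06  ←
type:6 @ bit 23 → (0x367c6c06>>23)&0x3f = 0x2c
rsvd:3 @ bit 29 → (0x367c6c06>>29)&0x7 = 0x1
ver signed 23b, MSB=1: 8154118 - 8388608 = -234490

-234490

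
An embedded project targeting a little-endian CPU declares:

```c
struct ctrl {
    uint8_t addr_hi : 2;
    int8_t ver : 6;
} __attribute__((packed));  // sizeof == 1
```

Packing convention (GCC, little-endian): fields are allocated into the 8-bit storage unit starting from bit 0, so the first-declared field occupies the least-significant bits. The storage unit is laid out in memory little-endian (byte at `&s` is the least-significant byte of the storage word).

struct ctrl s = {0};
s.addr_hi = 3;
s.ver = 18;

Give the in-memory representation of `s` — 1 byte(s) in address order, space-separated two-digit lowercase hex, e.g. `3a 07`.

addr_hi (2b) val=3 bits=0x3 at bit 0: 0x03
ver (6b) val=18 bits=0x12 at bit 2: 0x4b
word = 0x4b → little-endian bytes:
  [0]=0x4b

4b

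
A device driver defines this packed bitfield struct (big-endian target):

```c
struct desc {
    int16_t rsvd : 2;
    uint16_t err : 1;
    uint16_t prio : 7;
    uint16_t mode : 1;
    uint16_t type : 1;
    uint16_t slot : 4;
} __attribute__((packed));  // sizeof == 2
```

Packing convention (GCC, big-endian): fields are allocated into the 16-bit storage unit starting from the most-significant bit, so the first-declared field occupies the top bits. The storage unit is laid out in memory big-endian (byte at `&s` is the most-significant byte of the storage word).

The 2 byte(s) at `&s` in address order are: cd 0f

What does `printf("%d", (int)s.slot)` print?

15

[0]=0xcd [1]=0x0f (big-endian) → word 0xcd0f
rsvd [14+:2] = (word>>14) & 0x3 = 3
err [13+:1] = (word>>13) & 0x1 = 0
prio [6+:7] = (word>>6) & 0x7f = 52
mode [5+:1] = (word>>5) & 0x1 = 0
type [4+:1] = (word>>4) & 0x1 = 0
slot [0+:4] = (word>>0) & 0xf = 15  ←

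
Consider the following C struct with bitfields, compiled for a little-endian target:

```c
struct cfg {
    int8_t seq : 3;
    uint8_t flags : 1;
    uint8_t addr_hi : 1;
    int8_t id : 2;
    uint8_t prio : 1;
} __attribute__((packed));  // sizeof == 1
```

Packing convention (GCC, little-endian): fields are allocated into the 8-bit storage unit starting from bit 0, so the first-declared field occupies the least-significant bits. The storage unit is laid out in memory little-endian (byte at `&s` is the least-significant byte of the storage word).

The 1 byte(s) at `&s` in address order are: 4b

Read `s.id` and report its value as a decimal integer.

-2

[0]=0x4b (little-endian) → word 0x4b
seq:3 @ bit 0 → (0x4b>>0)&0x7 = 0x3
flags:1 @ bit 3 → (0x4b>>3)&0x1 = 0x1
addr_hi:1 @ bit 4 → (0x4b>>4)&0x1 = 0x0
id:2 @ bit 5 → (0x4b>>5)&0x3 = 0x2  ←
prio:1 @ bit 7 → (0x4b>>7)&0x1 = 0x0
id signed 2b, MSB=1: 2 - 4 = -2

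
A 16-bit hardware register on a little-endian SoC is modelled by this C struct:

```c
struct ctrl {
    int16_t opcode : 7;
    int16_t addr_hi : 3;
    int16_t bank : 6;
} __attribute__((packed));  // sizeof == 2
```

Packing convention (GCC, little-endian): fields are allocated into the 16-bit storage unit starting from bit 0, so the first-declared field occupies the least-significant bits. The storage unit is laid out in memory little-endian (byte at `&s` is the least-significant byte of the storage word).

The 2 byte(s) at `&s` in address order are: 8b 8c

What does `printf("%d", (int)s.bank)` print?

[0]=0x8b [1]=0x8c (little-endian) → word 0x8c8b
opcode [0+:7] = (word>>0) & 0x7f = 11
addr_hi [7+:3] = (word>>7) & 0x7 = 1
bank [10+:6] = (word>>10) & 0x3f = 35  ←
bank signed 6b, MSB=1: 35 - 64 = -29

-29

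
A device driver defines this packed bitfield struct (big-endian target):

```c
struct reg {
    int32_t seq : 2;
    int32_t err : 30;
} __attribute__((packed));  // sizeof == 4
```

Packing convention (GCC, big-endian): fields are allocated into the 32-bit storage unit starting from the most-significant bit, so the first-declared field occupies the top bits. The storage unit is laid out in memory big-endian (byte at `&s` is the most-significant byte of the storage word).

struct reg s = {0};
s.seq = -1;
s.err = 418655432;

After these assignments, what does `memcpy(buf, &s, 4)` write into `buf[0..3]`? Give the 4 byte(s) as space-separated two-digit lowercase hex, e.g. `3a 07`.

[30+:2] seq=-1 & 0x3 = 0x3; word=0xc0000000
[0+:30] err=418655432 & 0x3fffffff = 0x18f42cc8; word=0xd8f42cc8
word = 0xd8f42cc8 → big-endian bytes:
  [0]=0xd8  [1]=0xf4  [2]=0x2c  [3]=0xc8

d8 f4 2c c8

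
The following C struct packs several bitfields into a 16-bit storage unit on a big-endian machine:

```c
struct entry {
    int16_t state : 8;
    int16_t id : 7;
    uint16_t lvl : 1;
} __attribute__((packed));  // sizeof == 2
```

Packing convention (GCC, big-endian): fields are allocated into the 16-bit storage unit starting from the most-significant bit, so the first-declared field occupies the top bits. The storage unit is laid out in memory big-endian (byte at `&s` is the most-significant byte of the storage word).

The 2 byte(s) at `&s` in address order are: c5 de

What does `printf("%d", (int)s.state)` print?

[0]=0xc5 [1]=0xde (big-endian) → word 0xc5de
state:8 @ bit 8 → (0xc5de>>8)&0xff = 0xc5  ←
id:7 @ bit 1 → (0xc5de>>1)&0x7f = 0x6f
lvl:1 @ bit 0 → (0xc5de>>0)&0x1 = 0x0
state signed 8b, MSB=1: 197 - 256 = -59

-59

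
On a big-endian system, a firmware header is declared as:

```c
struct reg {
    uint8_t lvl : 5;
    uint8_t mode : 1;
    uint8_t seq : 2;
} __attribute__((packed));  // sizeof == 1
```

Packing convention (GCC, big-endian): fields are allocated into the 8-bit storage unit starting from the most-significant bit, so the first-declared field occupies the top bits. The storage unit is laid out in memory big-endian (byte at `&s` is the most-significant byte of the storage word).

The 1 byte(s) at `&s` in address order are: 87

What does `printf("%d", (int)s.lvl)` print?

16

[0]=0x87 (big-endian) → word 0x87
lvl [3+:5] = (word>>3) & 0x1f = 16  ←
mode [2+:1] = (word>>2) & 0x1 = 1
seq [0+:2] = (word>>0) & 0x3 = 3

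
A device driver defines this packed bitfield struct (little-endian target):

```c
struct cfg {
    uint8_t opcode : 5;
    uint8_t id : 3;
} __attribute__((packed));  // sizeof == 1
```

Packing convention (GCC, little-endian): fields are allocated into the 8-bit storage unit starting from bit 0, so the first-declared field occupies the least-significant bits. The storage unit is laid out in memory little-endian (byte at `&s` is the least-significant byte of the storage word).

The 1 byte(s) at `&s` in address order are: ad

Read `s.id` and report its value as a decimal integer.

5

[0]=0xad (little-endian) → word 0xad
opcode:5 @ bit 0 → (0xad>>0)&0x1f = 0xd
id:3 @ bit 5 → (0xad>>5)&0x7 = 0x5  ←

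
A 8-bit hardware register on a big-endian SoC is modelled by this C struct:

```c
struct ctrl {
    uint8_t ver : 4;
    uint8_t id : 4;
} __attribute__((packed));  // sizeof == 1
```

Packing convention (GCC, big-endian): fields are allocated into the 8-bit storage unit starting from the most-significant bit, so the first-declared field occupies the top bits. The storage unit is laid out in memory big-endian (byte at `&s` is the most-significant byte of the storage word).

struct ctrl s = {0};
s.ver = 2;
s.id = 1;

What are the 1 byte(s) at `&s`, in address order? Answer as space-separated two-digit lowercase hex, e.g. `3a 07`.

[4+:4] ver=2 & 0xf = 0x2; word=0x20
[0+:4] id=1 & 0xf = 0x1; word=0x21
word = 0x21 → big-endian bytes:
  [0]=0x21

21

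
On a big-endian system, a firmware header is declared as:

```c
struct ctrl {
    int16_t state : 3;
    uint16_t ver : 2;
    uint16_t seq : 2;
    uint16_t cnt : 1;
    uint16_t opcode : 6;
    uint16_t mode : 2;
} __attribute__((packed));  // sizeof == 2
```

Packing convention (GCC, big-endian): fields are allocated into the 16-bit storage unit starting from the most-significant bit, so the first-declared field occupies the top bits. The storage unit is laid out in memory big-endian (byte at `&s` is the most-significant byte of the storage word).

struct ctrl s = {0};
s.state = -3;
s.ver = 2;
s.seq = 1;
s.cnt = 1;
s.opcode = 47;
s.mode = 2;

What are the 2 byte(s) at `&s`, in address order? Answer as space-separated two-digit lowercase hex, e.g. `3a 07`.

b3 be

[13+:3] state=-3 & 0x7 = 0x5; word=0xa000
[11+:2] ver=2 & 0x3 = 0x2; word=0xb000
[9+:2] seq=1 & 0x3 = 0x1; word=0xb200
[8+:1] cnt=1 & 0x1 = 0x1; word=0xb300
[2+:6] opcode=47 & 0x3f = 0x2f; word=0xb3bc
[0+:2] mode=2 & 0x3 = 0x2; word=0xb3be
word = 0xb3be → big-endian bytes:
  [0]=0xb3  [1]=0xbe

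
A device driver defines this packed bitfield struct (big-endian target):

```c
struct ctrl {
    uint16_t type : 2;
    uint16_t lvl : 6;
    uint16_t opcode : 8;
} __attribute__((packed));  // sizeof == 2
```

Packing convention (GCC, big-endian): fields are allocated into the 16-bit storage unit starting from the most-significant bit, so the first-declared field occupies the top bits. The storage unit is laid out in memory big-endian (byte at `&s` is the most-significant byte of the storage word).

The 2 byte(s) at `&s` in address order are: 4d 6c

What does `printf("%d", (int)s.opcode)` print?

108

[0]=0x4d [1]=0x6c (big-endian) → word 0x4d6c
type:2 @ bit 14 → (0x4d6c>>14)&0x3 = 0x1
lvl:6 @ bit 8 → (0x4d6c>>8)&0x3f = 0xd
opcode:8 @ bit 0 → (0x4d6c>>0)&0xff = 0x6c  ←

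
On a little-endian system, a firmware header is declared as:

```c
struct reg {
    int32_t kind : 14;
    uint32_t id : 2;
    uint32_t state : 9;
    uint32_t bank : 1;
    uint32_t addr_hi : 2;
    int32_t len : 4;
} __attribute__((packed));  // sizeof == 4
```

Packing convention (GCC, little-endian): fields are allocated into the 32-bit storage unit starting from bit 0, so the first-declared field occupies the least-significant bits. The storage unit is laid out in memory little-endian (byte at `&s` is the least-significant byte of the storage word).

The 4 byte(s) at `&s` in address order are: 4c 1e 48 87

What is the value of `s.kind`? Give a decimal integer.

[0]=0x4c [1]=0x1e [2]=0x48 [3]=0x87 (little-endian) → word 0x87481e4c
kind [0+:14] = (word>>0) & 0x3fff = 7756  ←
id [14+:2] = (word>>14) & 0x3 = 0
state [16+:9] = (word>>16) & 0x1ff = 328
bank [25+:1] = (word>>25) & 0x1 = 1
addr_hi [26+:2] = (word>>26) & 0x3 = 1
len [28+:4] = (word>>28) & 0xf = 8
kind signed 14b, MSB=0: value = 7756

7756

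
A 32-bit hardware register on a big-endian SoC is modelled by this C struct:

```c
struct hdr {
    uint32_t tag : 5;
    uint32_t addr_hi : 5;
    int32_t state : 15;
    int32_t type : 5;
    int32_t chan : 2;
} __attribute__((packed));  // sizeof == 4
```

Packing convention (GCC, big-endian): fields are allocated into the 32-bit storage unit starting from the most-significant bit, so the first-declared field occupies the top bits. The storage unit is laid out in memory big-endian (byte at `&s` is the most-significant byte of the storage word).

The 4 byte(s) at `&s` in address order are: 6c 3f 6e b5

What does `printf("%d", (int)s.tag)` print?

13

[0]=0x6c [1]=0x3f [2]=0x6e [3]=0xb5 (big-endian) → word 0x6c3f6eb5
tag [27+:5] = (word>>27) & 0x1f = 13  ←
addr_hi [22+:5] = (word>>22) & 0x1f = 16
state [7+:15] = (word>>7) & 0x7fff = 32477
type [2+:5] = (word>>2) & 0x1f = 13
chan [0+:2] = (word>>0) & 0x3 = 1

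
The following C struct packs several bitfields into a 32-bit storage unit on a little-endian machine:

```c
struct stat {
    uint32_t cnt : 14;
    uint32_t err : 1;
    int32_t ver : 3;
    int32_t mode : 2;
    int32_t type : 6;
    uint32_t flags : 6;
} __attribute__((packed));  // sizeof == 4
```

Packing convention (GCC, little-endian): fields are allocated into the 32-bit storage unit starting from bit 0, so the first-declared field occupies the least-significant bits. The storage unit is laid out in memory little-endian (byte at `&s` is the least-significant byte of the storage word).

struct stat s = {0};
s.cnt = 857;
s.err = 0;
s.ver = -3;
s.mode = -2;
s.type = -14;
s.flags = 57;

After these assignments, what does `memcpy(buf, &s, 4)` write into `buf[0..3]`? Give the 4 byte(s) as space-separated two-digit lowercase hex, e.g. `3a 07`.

cnt (14b) val=857 bits=0x359 at bit 0: 0x00000359
err (1b) val=0 bits=0x0 at bit 14: 0x00000359
ver (3b) val=-3 bits=0x5 at bit 15: 0x00028359
mode (2b) val=-2 bits=0x2 at bit 18: 0x000a8359
type (6b) val=-14 bits=0x32 at bit 20: 0x032a8359
flags (6b) val=57 bits=0x39 at bit 26: 0xe72a8359
word = 0xe72a8359 → little-endian bytes:
  [0]=0x59  [1]=0x83  [2]=0x2a  [3]=0xe7

59 83 2a e7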